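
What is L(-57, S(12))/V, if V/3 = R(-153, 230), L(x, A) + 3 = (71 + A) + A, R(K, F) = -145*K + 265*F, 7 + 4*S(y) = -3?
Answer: 21/83135 ≈ 0.00025260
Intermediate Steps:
S(y) = -5/2 (S(y) = -7/4 + (¼)*(-3) = -7/4 - ¾ = -5/2)
L(x, A) = 68 + 2*A (L(x, A) = -3 + ((71 + A) + A) = -3 + (71 + 2*A) = 68 + 2*A)
V = 249405 (V = 3*(-145*(-153) + 265*230) = 3*(22185 + 60950) = 3*83135 = 249405)
L(-57, S(12))/V = (68 + 2*(-5/2))/249405 = (68 - 5)*(1/249405) = 63*(1/249405) = 21/83135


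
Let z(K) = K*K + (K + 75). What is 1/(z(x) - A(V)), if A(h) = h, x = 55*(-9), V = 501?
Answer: 1/244104 ≈ 4.0966e-6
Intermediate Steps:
x = -495
z(K) = 75 + K + K² (z(K) = K² + (75 + K) = 75 + K + K²)
1/(z(x) - A(V)) = 1/((75 - 495 + (-495)²) - 1*501) = 1/((75 - 495 + 245025) - 501) = 1/(244605 - 501) = 1/244104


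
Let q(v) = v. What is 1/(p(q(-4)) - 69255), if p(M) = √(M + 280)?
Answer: -23085/1598751583 - 2*√69/4796254749 ≈ -1.4443e-5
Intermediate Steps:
p(M) = √(280 + M)
1/(p(q(-4)) - 69255) = 1/(√(280 - 4) - 69255) = 1/(√276 - 69255) = 1/(2*√69 - 69255) = 1/(-69255 + 2*√69)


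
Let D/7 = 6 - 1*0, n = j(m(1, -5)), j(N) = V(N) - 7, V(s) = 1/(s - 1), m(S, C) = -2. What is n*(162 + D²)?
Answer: -14124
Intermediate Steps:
V(s) = 1/(-1 + s)
j(N) = -7 + 1/(-1 + N) (j(N) = 1/(-1 + N) - 7 = -7 + 1/(-1 + N))
n = -22/3 (n = (8 - 7*(-2))/(-1 - 2) = (8 + 14)/(-3) = -⅓*22 = -22/3 ≈ -7.3333)
D = 42 (D = 7*(6 - 1*0) = 7*(6 + 0) = 7*6 = 42)
n*(162 + D²) = -22*(162 + 42²)/3 = -22*(162 + 1764)/3 = -22/3*1926 = -14124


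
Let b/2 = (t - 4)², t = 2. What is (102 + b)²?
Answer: 12100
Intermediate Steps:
b = 8 (b = 2*(2 - 4)² = 2*(-2)² = 2*4 = 8)
(102 + b)² = (102 + 8)² = 110² = 12100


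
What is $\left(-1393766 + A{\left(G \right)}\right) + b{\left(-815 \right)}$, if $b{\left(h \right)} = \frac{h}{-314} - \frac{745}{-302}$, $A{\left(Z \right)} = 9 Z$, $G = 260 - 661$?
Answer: $- \frac{33127449110}{23707} \approx -1.3974 \cdot 10^{6}$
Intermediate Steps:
$G = -401$ ($G = 260 - 661 = -401$)
$b{\left(h \right)} = \frac{745}{302} - \frac{h}{314}$ ($b{\left(h \right)} = h \left(- \frac{1}{314}\right) - - \frac{745}{302} = - \frac{h}{314} + \frac{745}{302} = \frac{745}{302} - \frac{h}{314}$)
$\left(-1393766 + A{\left(G \right)}\right) + b{\left(-815 \right)} = \left(-1393766 + 9 \left(-401\right)\right) + \left(\frac{745}{302} - - \frac{815}{314}\right) = \left(-1393766 - 3609\right) + \left(\frac{745}{302} + \frac{815}{314}\right) = -1397375 + \frac{120015}{23707} = - \frac{33127449110}{23707}$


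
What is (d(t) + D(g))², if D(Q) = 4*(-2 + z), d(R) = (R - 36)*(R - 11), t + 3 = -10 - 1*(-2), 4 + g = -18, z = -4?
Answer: 1020100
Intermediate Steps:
g = -22 (g = -4 - 18 = -22)
t = -11 (t = -3 + (-10 - 1*(-2)) = -3 + (-10 + 2) = -3 - 8 = -11)
d(R) = (-36 + R)*(-11 + R)
D(Q) = -24 (D(Q) = 4*(-2 - 4) = 4*(-6) = -24)
(d(t) + D(g))² = ((396 + (-11)² - 47*(-11)) - 24)² = ((396 + 121 + 517) - 24)² = (1034 - 24)² = 1010² = 1020100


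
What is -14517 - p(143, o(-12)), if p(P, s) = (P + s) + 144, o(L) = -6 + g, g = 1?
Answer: -14799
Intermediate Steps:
o(L) = -5 (o(L) = -6 + 1 = -5)
p(P, s) = 144 + P + s
-14517 - p(143, o(-12)) = -14517 - (144 + 143 - 5) = -14517 - 1*282 = -14517 - 282 = -14799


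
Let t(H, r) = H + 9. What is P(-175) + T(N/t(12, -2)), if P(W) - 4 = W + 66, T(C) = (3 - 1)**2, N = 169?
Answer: -101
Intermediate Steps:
t(H, r) = 9 + H
T(C) = 4 (T(C) = 2**2 = 4)
P(W) = 70 + W (P(W) = 4 + (W + 66) = 4 + (66 + W) = 70 + W)
P(-175) + T(N/t(12, -2)) = (70 - 175) + 4 = -105 + 4 = -101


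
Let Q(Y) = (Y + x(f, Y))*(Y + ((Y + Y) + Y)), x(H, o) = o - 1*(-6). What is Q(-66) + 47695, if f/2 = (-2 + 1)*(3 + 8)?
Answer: 80959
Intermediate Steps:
f = -22 (f = 2*((-2 + 1)*(3 + 8)) = 2*(-1*11) = 2*(-11) = -22)
x(H, o) = 6 + o (x(H, o) = o + 6 = 6 + o)
Q(Y) = 4*Y*(6 + 2*Y) (Q(Y) = (Y + (6 + Y))*(Y + ((Y + Y) + Y)) = (6 + 2*Y)*(Y + (2*Y + Y)) = (6 + 2*Y)*(Y + 3*Y) = (6 + 2*Y)*(4*Y) = 4*Y*(6 + 2*Y))
Q(-66) + 47695 = 8*(-66)*(3 - 66) + 47695 = 8*(-66)*(-63) + 47695 = 33264 + 47695 = 80959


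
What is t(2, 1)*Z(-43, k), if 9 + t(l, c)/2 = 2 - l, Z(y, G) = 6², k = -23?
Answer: -648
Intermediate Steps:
Z(y, G) = 36
t(l, c) = -14 - 2*l (t(l, c) = -18 + 2*(2 - l) = -18 + (4 - 2*l) = -14 - 2*l)
t(2, 1)*Z(-43, k) = (-14 - 2*2)*36 = (-14 - 4)*36 = -18*36 = -648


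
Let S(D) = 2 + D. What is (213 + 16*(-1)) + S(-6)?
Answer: 193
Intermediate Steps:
(213 + 16*(-1)) + S(-6) = (213 + 16*(-1)) + (2 - 6) = (213 - 16) - 4 = 197 - 4 = 193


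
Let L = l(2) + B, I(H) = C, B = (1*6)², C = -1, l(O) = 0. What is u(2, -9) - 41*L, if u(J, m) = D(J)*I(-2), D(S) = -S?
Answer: -1474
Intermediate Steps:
B = 36 (B = 6² = 36)
I(H) = -1
u(J, m) = J (u(J, m) = -J*(-1) = J)
L = 36 (L = 0 + 36 = 36)
u(2, -9) - 41*L = 2 - 41*36 = 2 - 1476 = -1474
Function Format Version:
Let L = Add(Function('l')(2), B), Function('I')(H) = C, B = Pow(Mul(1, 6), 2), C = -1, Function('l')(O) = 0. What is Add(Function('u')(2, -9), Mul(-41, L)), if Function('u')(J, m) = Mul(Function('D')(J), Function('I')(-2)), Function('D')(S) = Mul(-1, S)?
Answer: -1474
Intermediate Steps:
B = 36 (B = Pow(6, 2) = 36)
Function('I')(H) = -1
Function('u')(J, m) = J (Function('u')(J, m) = Mul(Mul(-1, J), -1) = J)
L = 36 (L = Add(0, 36) = 36)
Add(Function('u')(2, -9), Mul(-41, L)) = Add(2, Mul(-41, 36)) = Add(2, -1476) = -1474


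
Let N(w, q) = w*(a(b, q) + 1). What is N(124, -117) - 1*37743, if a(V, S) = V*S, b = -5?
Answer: 34921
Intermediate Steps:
a(V, S) = S*V
N(w, q) = w*(1 - 5*q) (N(w, q) = w*(q*(-5) + 1) = w*(-5*q + 1) = w*(1 - 5*q))
N(124, -117) - 1*37743 = 124*(1 - 5*(-117)) - 1*37743 = 124*(1 + 585) - 37743 = 124*586 - 37743 = 72664 - 37743 = 34921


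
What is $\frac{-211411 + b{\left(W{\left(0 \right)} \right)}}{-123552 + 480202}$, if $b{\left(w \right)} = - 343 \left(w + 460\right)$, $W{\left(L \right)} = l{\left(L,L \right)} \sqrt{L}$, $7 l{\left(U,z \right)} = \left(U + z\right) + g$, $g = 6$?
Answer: $- \frac{369191}{356650} \approx -1.0352$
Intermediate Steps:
$l{\left(U,z \right)} = \frac{6}{7} + \frac{U}{7} + \frac{z}{7}$ ($l{\left(U,z \right)} = \frac{\left(U + z\right) + 6}{7} = \frac{6 + U + z}{7} = \frac{6}{7} + \frac{U}{7} + \frac{z}{7}$)
$W{\left(L \right)} = \sqrt{L} \left(\frac{6}{7} + \frac{2 L}{7}\right)$ ($W{\left(L \right)} = \left(\frac{6}{7} + \frac{L}{7} + \frac{L}{7}\right) \sqrt{L} = \left(\frac{6}{7} + \frac{2 L}{7}\right) \sqrt{L} = \sqrt{L} \left(\frac{6}{7} + \frac{2 L}{7}\right)$)
$b{\left(w \right)} = -157780 - 343 w$ ($b{\left(w \right)} = - 343 \left(460 + w\right) = -157780 - 343 w$)
$\frac{-211411 + b{\left(W{\left(0 \right)} \right)}}{-123552 + 480202} = \frac{-211411 - \left(157780 + 343 \frac{2 \sqrt{0} \left(3 + 0\right)}{7}\right)}{-123552 + 480202} = \frac{-211411 - \left(157780 + 343 \cdot \frac{2}{7} \cdot 0 \cdot 3\right)}{356650} = \left(-211411 - 157780\right) \frac{1}{356650} = \left(-369191\right) \frac{1}{356650} = - \frac{369191}{356650}$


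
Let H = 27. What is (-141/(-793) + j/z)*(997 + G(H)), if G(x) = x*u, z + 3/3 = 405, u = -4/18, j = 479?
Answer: 432879701/320372 ≈ 1351.2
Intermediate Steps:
u = -2/9 (u = -4*1/18 = -2/9 ≈ -0.22222)
z = 404 (z = -1 + 405 = 404)
G(x) = -2*x/9 (G(x) = x*(-2/9) = -2*x/9)
(-141/(-793) + j/z)*(997 + G(H)) = (-141/(-793) + 479/404)*(997 - 2/9*27) = (-141*(-1/793) + 479*(1/404))*(997 - 6) = (141/793 + 479/404)*991 = (436811/320372)*991 = 432879701/320372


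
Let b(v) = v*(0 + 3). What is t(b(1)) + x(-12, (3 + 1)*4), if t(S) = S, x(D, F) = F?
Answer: 19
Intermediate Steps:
b(v) = 3*v (b(v) = v*3 = 3*v)
t(b(1)) + x(-12, (3 + 1)*4) = 3*1 + (3 + 1)*4 = 3 + 4*4 = 3 + 16 = 19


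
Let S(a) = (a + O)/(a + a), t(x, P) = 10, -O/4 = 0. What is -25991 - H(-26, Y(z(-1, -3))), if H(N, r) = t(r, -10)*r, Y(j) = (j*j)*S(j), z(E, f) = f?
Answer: -26036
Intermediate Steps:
O = 0 (O = -4*0 = 0)
S(a) = ½ (S(a) = (a + 0)/(a + a) = a/((2*a)) = a*(1/(2*a)) = ½)
Y(j) = j²/2 (Y(j) = (j*j)*(½) = j²*(½) = j²/2)
H(N, r) = 10*r
-25991 - H(-26, Y(z(-1, -3))) = -25991 - 10*(½)*(-3)² = -25991 - 10*(½)*9 = -25991 - 10*9/2 = -25991 - 1*45 = -25991 - 45 = -26036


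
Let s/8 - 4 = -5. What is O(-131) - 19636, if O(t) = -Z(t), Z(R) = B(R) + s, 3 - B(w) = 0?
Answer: -19631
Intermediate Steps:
s = -8 (s = 32 + 8*(-5) = 32 - 40 = -8)
B(w) = 3 (B(w) = 3 - 1*0 = 3 + 0 = 3)
Z(R) = -5 (Z(R) = 3 - 8 = -5)
O(t) = 5 (O(t) = -1*(-5) = 5)
O(-131) - 19636 = 5 - 19636 = -19631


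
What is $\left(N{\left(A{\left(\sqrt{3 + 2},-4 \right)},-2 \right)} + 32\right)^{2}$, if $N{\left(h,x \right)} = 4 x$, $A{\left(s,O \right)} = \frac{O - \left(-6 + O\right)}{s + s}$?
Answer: $576$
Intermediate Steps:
$A{\left(s,O \right)} = \frac{3}{s}$ ($A{\left(s,O \right)} = \frac{6}{2 s} = 6 \frac{1}{2 s} = \frac{3}{s}$)
$\left(N{\left(A{\left(\sqrt{3 + 2},-4 \right)},-2 \right)} + 32\right)^{2} = \left(4 \left(-2\right) + 32\right)^{2} = \left(-8 + 32\right)^{2} = 24^{2} = 576$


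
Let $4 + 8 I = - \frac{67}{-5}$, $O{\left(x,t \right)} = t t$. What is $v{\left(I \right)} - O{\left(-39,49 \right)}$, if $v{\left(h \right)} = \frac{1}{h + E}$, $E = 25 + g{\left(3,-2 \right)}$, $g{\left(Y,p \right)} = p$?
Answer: $- \frac{2321727}{967} \approx -2401.0$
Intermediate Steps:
$O{\left(x,t \right)} = t^{2}$
$I = \frac{47}{40}$ ($I = - \frac{1}{2} + \frac{\left(-67\right) \frac{1}{-5}}{8} = - \frac{1}{2} + \frac{\left(-67\right) \left(- \frac{1}{5}\right)}{8} = - \frac{1}{2} + \frac{1}{8} \cdot \frac{67}{5} = - \frac{1}{2} + \frac{67}{40} = \frac{47}{40} \approx 1.175$)
$E = 23$ ($E = 25 - 2 = 23$)
$v{\left(h \right)} = \frac{1}{23 + h}$ ($v{\left(h \right)} = \frac{1}{h + 23} = \frac{1}{23 + h}$)
$v{\left(I \right)} - O{\left(-39,49 \right)} = \frac{1}{23 + \frac{47}{40}} - 49^{2} = \frac{1}{\frac{967}{40}} - 2401 = \frac{40}{967} - 2401 = - \frac{2321727}{967}$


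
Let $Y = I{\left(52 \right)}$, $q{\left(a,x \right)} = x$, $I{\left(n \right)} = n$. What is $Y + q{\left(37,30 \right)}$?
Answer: $82$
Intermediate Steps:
$Y = 52$
$Y + q{\left(37,30 \right)} = 52 + 30 = 82$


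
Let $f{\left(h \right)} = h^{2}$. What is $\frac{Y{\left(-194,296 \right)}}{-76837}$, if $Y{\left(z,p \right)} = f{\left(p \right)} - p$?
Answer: $- \frac{87320}{76837} \approx -1.1364$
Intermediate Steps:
$Y{\left(z,p \right)} = p^{2} - p$
$\frac{Y{\left(-194,296 \right)}}{-76837} = \frac{296 \left(-1 + 296\right)}{-76837} = 296 \cdot 295 \left(- \frac{1}{76837}\right) = 87320 \left(- \frac{1}{76837}\right) = - \frac{87320}{76837}$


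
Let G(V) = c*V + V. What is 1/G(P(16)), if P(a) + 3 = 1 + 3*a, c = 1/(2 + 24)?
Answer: 13/621 ≈ 0.020934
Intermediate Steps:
c = 1/26 ≈ 0.038462
P(a) = -2 + 3*a (P(a) = -3 + (1 + 3*a) = -2 + 3*a)
G(V) = 27*V/26 (G(V) = V/26 + V = 27*V/26)
1/G(P(16)) = 1/(27*(-2 + 3*16)/26) = 1/(27*(-2 + 48)/26) = 1/((27/26)*46) = 1/(621/13) = 13/621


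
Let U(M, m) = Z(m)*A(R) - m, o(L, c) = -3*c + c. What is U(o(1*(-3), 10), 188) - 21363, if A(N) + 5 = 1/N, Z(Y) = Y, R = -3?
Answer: -67661/3 ≈ -22554.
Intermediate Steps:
A(N) = -5 + 1/N
o(L, c) = -2*c
U(M, m) = -19*m/3 (U(M, m) = m*(-5 + 1/(-3)) - m = m*(-5 - ⅓) - m = m*(-16/3) - m = -16*m/3 - m = -19*m/3)
U(o(1*(-3), 10), 188) - 21363 = -19/3*188 - 21363 = -3572/3 - 21363 = -67661/3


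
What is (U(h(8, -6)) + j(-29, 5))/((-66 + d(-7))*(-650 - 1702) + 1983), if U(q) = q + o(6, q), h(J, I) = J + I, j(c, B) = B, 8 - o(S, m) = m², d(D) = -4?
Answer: 11/166623 ≈ 6.6017e-5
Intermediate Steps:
o(S, m) = 8 - m²
h(J, I) = I + J
U(q) = 8 + q - q² (U(q) = q + (8 - q²) = 8 + q - q²)
(U(h(8, -6)) + j(-29, 5))/((-66 + d(-7))*(-650 - 1702) + 1983) = ((8 + (-6 + 8) - (-6 + 8)²) + 5)/((-66 - 4)*(-650 - 1702) + 1983) = ((8 + 2 - 1*2²) + 5)/(-70*(-2352) + 1983) = ((8 + 2 - 1*4) + 5)/(164640 + 1983) = ((8 + 2 - 4) + 5)/166623 = (6 + 5)*(1/166623) = 11*(1/166623) = 11/166623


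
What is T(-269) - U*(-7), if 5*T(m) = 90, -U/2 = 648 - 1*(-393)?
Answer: -14556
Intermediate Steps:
U = -2082 (U = -2*(648 - 1*(-393)) = -2*(648 + 393) = -2*1041 = -2082)
T(m) = 18 (T(m) = (⅕)*90 = 18)
T(-269) - U*(-7) = 18 - (-2082)*(-7) = 18 - 1*14574 = 18 - 14574 = -14556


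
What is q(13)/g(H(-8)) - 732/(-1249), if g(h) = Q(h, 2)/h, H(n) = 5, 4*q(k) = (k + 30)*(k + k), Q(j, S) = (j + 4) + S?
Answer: 3507059/27478 ≈ 127.63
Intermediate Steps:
Q(j, S) = 4 + S + j (Q(j, S) = (4 + j) + S = 4 + S + j)
q(k) = k*(30 + k)/2 (q(k) = ((k + 30)*(k + k))/4 = ((30 + k)*(2*k))/4 = (2*k*(30 + k))/4 = k*(30 + k)/2)
g(h) = (6 + h)/h (g(h) = (4 + 2 + h)/h = (6 + h)/h)
q(13)/g(H(-8)) - 732/(-1249) = ((1/2)*13*(30 + 13))/(((6 + 5)/5)) - 732/(-1249) = ((1/2)*13*43)/(((1/5)*11)) - 732*(-1/1249) = 559/(2*(11/5)) + 732/1249 = (559/2)*(5/11) + 732/1249 = 2795/22 + 732/1249 = 3507059/27478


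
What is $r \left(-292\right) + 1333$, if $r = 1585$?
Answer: $-461487$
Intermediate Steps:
$r \left(-292\right) + 1333 = 1585 \left(-292\right) + 1333 = -462820 + 1333 = -461487$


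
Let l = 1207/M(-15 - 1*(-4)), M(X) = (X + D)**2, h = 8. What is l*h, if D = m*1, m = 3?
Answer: 1207/8 ≈ 150.88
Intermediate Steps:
D = 3 (D = 3*1 = 3)
M(X) = (3 + X)**2 (M(X) = (X + 3)**2 = (3 + X)**2)
l = 1207/64 (l = 1207/((3 + (-15 - 1*(-4)))**2) = 1207/((3 + (-15 + 4))**2) = 1207/((3 - 11)**2) = 1207/((-8)**2) = 1207/64 ≈ 18.859)
l*h = (1207/64)*8 = 1207/8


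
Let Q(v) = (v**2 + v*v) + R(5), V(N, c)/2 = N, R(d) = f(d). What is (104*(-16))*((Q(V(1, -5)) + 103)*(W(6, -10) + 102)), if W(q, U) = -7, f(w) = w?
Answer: -18337280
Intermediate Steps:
R(d) = d
V(N, c) = 2*N
Q(v) = 5 + 2*v**2 (Q(v) = (v**2 + v*v) + 5 = (v**2 + v**2) + 5 = 2*v**2 + 5 = 5 + 2*v**2)
(104*(-16))*((Q(V(1, -5)) + 103)*(W(6, -10) + 102)) = (104*(-16))*(((5 + 2*(2*1)**2) + 103)*(-7 + 102)) = -1664*((5 + 2*2**2) + 103)*95 = -1664*((5 + 2*4) + 103)*95 = -1664*((5 + 8) + 103)*95 = -1664*(13 + 103)*95 = -193024*95 = -1664*11020 = -18337280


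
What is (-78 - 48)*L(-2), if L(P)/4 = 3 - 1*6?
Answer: 1512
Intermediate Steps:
L(P) = -12 (L(P) = 4*(3 - 1*6) = 4*(3 - 6) = 4*(-3) = -12)
(-78 - 48)*L(-2) = (-78 - 48)*(-12) = -126*(-12) = 1512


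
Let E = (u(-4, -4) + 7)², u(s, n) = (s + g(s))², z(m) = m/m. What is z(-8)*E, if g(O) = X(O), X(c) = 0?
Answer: 529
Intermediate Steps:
g(O) = 0
z(m) = 1
u(s, n) = s² (u(s, n) = (s + 0)² = s²)
E = 529 (E = ((-4)² + 7)² = (16 + 7)² = 23² = 529)
z(-8)*E = 1*529 = 529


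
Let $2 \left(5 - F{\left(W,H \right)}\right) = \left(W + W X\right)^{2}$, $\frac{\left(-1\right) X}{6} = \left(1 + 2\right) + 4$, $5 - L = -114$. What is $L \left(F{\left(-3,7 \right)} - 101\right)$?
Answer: $- \frac{1823199}{2} \approx -9.116 \cdot 10^{5}$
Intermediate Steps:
$L = 119$ ($L = 5 - -114 = 5 + 114 = 119$)
$X = -42$ ($X = - 6 \left(\left(1 + 2\right) + 4\right) = - 6 \left(3 + 4\right) = \left(-6\right) 7 = -42$)
$F{\left(W,H \right)} = 5 - \frac{1681 W^{2}}{2}$ ($F{\left(W,H \right)} = 5 - \frac{\left(W + W \left(-42\right)\right)^{2}}{2} = 5 - \frac{\left(W - 42 W\right)^{2}}{2} = 5 - \frac{\left(- 41 W\right)^{2}}{2} = 5 - \frac{1681 W^{2}}{2}$)
$L \left(F{\left(-3,7 \right)} - 101\right) = 119 \left(\left(5 - \frac{1681 \left(-3\right)^{2}}{2}\right) - 101\right) = 119 \left(\left(5 - \frac{15129}{2}\right) - 101\right) = 119 \left(- \frac{15119}{2} - 101\right) = 119 \left(- \frac{15321}{2}\right) = - \frac{1823199}{2}$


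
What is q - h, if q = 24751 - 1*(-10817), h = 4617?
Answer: 30951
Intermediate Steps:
q = 35568 (q = 24751 + 10817 = 35568)
q - h = 35568 - 1*4617 = 35568 - 4617 = 30951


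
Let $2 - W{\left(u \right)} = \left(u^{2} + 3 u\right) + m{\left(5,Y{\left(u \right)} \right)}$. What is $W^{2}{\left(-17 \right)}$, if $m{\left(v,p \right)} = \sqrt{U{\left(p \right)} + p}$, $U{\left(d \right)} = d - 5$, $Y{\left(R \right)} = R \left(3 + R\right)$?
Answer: $\left(236 + \sqrt{471}\right)^{2} \approx 66411.0$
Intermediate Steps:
$U{\left(d \right)} = -5 + d$ ($U{\left(d \right)} = d - 5 = -5 + d$)
$m{\left(v,p \right)} = \sqrt{-5 + 2 p}$ ($m{\left(v,p \right)} = \sqrt{\left(-5 + p\right) + p} = \sqrt{-5 + 2 p}$)
$W{\left(u \right)} = 2 - u^{2} - \sqrt{-5 + 2 u \left(3 + u\right)} - 3 u$ ($W{\left(u \right)} = 2 - \left(\left(u^{2} + 3 u\right) + \sqrt{-5 + 2 u \left(3 + u\right)}\right) = 2 - \left(u^{2} + \sqrt{-5 + 2 u \left(3 + u\right)} + 3 u\right) = 2 - u^{2} - \sqrt{-5 + 2 u \left(3 + u\right)} - 3 u$)
$W^{2}{\left(-17 \right)} = \left(2 - \left(-17\right)^{2} - \sqrt{-5 + 2 \left(-17\right) \left(3 - 17\right)} - -51\right)^{2} = \left(2 - 289 - \sqrt{-5 + 2 \left(-17\right) \left(-14\right)} + 51\right)^{2} = \left(2 - 289 - \sqrt{-5 + 476} + 51\right)^{2} = \left(2 - 289 - \sqrt{471} + 51\right)^{2} = \left(-236 - \sqrt{471}\right)^{2}$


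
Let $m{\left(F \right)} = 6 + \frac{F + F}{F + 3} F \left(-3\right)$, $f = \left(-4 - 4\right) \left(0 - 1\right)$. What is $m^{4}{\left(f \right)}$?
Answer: $\frac{10226063376}{14641} \approx 6.9845 \cdot 10^{5}$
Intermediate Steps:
$f = 8$ ($f = \left(-8\right) \left(-1\right) = 8$)
$m{\left(F \right)} = 6 - \frac{6 F^{2}}{3 + F}$ ($m{\left(F \right)} = 6 + \frac{2 F}{3 + F} \left(- 3 F\right) = 6 - \frac{6 F^{2}}{3 + F}$)
$m^{4}{\left(f \right)} = \left(\frac{6 \left(3 + 8 - 8^{2}\right)}{3 + 8}\right)^{4} = \left(\frac{6 \left(3 + 8 - 64\right)}{11}\right)^{4} = \left(6 \cdot \frac{1}{11} \left(3 + 8 - 64\right)\right)^{4} = \left(6 \cdot \frac{1}{11} \left(-53\right)\right)^{4} = \left(- \frac{318}{11}\right)^{4} = \frac{10226063376}{14641}$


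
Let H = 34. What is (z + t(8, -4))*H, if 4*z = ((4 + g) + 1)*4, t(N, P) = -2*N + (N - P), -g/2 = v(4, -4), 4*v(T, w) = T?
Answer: -34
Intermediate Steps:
v(T, w) = T/4
g = -2 (g = -4/2 = -2*1 = -2)
t(N, P) = -N - P
z = 3 (z = (((4 - 2) + 1)*4)/4 = ((2 + 1)*4)/4 = (3*4)/4 = (¼)*12 = 3)
(z + t(8, -4))*H = (3 + (-1*8 - 1*(-4)))*34 = (3 + (-8 + 4))*34 = (3 - 4)*34 = -1*34 = -34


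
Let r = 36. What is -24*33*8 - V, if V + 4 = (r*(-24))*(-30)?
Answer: -32252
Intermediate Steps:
V = 25916 (V = -4 + (36*(-24))*(-30) = -4 - 864*(-30) = -4 + 25920 = 25916)
-24*33*8 - V = -24*33*8 - 1*25916 = -792*8 - 25916 = -6336 - 25916 = -32252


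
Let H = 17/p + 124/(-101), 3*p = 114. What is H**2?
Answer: 8970025/14730244 ≈ 0.60895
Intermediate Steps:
p = 38 (p = (1/3)*114 = 38)
H = -2995/3838 (H = 17/38 + 124/(-101) = 17*(1/38) + 124*(-1/101) = 17/38 - 124/101 = -2995/3838 ≈ -0.78035)
H**2 = (-2995/3838)**2 = 8970025/14730244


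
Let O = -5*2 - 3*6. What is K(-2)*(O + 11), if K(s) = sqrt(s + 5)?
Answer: -17*sqrt(3) ≈ -29.445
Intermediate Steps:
K(s) = sqrt(5 + s)
O = -28 (O = -10 - 18 = -28)
K(-2)*(O + 11) = sqrt(5 - 2)*(-28 + 11) = sqrt(3)*(-17) = -17*sqrt(3)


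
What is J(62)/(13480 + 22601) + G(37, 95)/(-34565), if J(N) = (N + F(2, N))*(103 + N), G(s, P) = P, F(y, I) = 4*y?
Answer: 26386537/83142651 ≈ 0.31736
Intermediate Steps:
J(N) = (8 + N)*(103 + N) (J(N) = (N + 4*2)*(103 + N) = (N + 8)*(103 + N) = (8 + N)*(103 + N))
J(62)/(13480 + 22601) + G(37, 95)/(-34565) = (824 + 62² + 111*62)/(13480 + 22601) + 95/(-34565) = (824 + 3844 + 6882)/36081 + 95*(-1/34565) = 11550*(1/36081) - 19/6913 = 3850/12027 - 19/6913 = 26386537/83142651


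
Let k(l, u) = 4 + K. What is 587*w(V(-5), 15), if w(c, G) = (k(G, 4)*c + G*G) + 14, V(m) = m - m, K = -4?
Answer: 140293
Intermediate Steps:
k(l, u) = 0 (k(l, u) = 4 - 4 = 0)
V(m) = 0
w(c, G) = 14 + G**2 (w(c, G) = (0*c + G*G) + 14 = (0 + G**2) + 14 = G**2 + 14 = 14 + G**2)
587*w(V(-5), 15) = 587*(14 + 15**2) = 587*(14 + 225) = 587*239 = 140293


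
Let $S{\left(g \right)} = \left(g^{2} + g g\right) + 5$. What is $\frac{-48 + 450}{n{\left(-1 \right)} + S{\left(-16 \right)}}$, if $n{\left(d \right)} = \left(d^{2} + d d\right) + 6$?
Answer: $\frac{134}{175} \approx 0.76571$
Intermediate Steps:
$n{\left(d \right)} = 6 + 2 d^{2}$ ($n{\left(d \right)} = \left(d^{2} + d^{2}\right) + 6 = 2 d^{2} + 6 = 6 + 2 d^{2}$)
$S{\left(g \right)} = 5 + 2 g^{2}$ ($S{\left(g \right)} = \left(g^{2} + g^{2}\right) + 5 = 2 g^{2} + 5 = 5 + 2 g^{2}$)
$\frac{-48 + 450}{n{\left(-1 \right)} + S{\left(-16 \right)}} = \frac{-48 + 450}{\left(6 + 2 \left(-1\right)^{2}\right) + \left(5 + 2 \left(-16\right)^{2}\right)} = \frac{402}{\left(6 + 2 \cdot 1\right) + \left(5 + 2 \cdot 256\right)} = \frac{402}{\left(6 + 2\right) + \left(5 + 512\right)} = \frac{402}{8 + 517} = \frac{402}{525} = 402 \cdot \frac{1}{525} = \frac{134}{175}$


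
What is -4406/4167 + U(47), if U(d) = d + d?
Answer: 387292/4167 ≈ 92.943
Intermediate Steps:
U(d) = 2*d
-4406/4167 + U(47) = -4406/4167 + 2*47 = -4406*1/4167 + 94 = -4406/4167 + 94 = 387292/4167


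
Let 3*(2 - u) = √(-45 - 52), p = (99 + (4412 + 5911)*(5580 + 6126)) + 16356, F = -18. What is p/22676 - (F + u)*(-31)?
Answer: 109610197/22676 - 31*I*√97/3 ≈ 4833.8 - 101.77*I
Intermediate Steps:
p = 120857493 (p = (99 + 10323*11706) + 16356 = (99 + 120841038) + 16356 = 120841137 + 16356 = 120857493)
u = 2 - I*√97/3 (u = 2 - √(-45 - 52)/3 = 2 - I*√97/3 ≈ 2.0 - 3.283*I)
p/22676 - (F + u)*(-31) = 120857493/22676 - (-18 + (2 - I*√97/3))*(-31) = 120857493*(1/22676) - (-16 - I*√97/3)*(-31) = 120857493/22676 - (496 + 31*I*√97/3) = 120857493/22676 + (-496 - 31*I*√97/3) = 109610197/22676 - 31*I*√97/3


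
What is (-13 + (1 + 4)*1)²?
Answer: 64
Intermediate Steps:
(-13 + (1 + 4)*1)² = (-13 + 5*1)² = (-13 + 5)² = (-8)² = 64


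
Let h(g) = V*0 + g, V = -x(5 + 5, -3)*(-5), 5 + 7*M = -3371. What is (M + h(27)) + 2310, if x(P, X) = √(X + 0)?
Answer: 12983/7 ≈ 1854.7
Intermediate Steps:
M = -3376/7 (M = -5/7 + (⅐)*(-3371) = -5/7 - 3371/7 = -3376/7 ≈ -482.29)
x(P, X) = √X
V = 5*I*√3 (V = -√(-3)*(-5) = -I*√3*(-5) = 5*I*√3 ≈ 8.6602*I)
h(g) = g (h(g) = (5*I*√3)*0 + g = 0 + g = g)
(M + h(27)) + 2310 = (-3376/7 + 27) + 2310 = -3187/7 + 2310 = 12983/7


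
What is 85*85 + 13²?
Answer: 7394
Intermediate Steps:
85*85 + 13² = 7225 + 169 = 7394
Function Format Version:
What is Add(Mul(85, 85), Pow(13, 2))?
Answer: 7394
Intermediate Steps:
Add(Mul(85, 85), Pow(13, 2)) = Add(7225, 169) = 7394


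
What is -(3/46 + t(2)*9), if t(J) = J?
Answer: -831/46 ≈ -18.065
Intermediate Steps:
-(3/46 + t(2)*9) = -(3/46 + 2*9) = -(3*(1/46) + 18) = -(3/46 + 18) = -1*831/46 = -831/46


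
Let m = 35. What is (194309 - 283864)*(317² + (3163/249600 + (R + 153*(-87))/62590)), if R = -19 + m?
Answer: -2811816840271624087/312449280 ≈ -8.9993e+9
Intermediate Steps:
R = 16 (R = -19 + 35 = 16)
(194309 - 283864)*(317² + (3163/249600 + (R + 153*(-87))/62590)) = (194309 - 283864)*(317² + (3163/249600 + (16 + 153*(-87))/62590)) = -89555*(100489 + (3163*(1/249600) + (16 - 13311)*(1/62590))) = -89555*(100489 + (3163/249600 - 13295*1/62590)) = -89555*(100489 + (3163/249600 - 2659/12518)) = -89555*(100489 - 312045983/1562246400) = -89555*156988266443617/1562246400 = -2811816840271624087/312449280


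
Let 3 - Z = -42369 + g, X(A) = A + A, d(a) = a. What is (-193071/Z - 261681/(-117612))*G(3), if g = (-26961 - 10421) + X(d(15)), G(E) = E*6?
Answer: -76883767/21704859 ≈ -3.5422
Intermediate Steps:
G(E) = 6*E
X(A) = 2*A
g = -37352 (g = (-26961 - 10421) + 2*15 = -37382 + 30 = -37352)
Z = 79724 (Z = 3 - (-42369 - 37352) = 3 - 1*(-79721) = 3 + 79721 = 79724)
(-193071/Z - 261681/(-117612))*G(3) = (-193071/79724 - 261681/(-117612))*(6*3) = (-193071*1/79724 - 261681*(-1/117612))*18 = (-193071/79724 + 87227/39204)*18 = -76883767/390687462*18 = -76883767/21704859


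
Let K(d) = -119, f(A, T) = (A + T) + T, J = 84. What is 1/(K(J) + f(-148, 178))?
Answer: 1/89 ≈ 0.011236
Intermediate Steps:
f(A, T) = A + 2*T
1/(K(J) + f(-148, 178)) = 1/(-119 + (-148 + 2*178)) = 1/(-119 + (-148 + 356)) = 1/(-119 + 208) = 1/89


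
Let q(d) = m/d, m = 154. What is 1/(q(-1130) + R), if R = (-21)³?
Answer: -565/5232542 ≈ -0.00010798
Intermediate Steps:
q(d) = 154/d
R = -9261
1/(q(-1130) + R) = 1/(154/(-1130) - 9261) = 1/(154*(-1/1130) - 9261) = 1/(-77/565 - 9261) = 1/(-5232542/565) = -565/5232542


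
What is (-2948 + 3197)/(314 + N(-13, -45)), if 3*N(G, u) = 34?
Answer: 747/976 ≈ 0.76537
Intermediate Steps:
N(G, u) = 34/3 (N(G, u) = (⅓)*34 = 34/3)
(-2948 + 3197)/(314 + N(-13, -45)) = (-2948 + 3197)/(314 + 34/3) = 249/(976/3) = 249*(3/976) = 747/976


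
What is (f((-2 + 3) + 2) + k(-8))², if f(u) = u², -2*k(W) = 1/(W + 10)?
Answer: 1225/16 ≈ 76.563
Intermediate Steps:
k(W) = -1/(2*(10 + W)) (k(W) = -1/(2*(W + 10)) = -1/(2*(10 + W)))
(f((-2 + 3) + 2) + k(-8))² = (((-2 + 3) + 2)² - 1/(20 + 2*(-8)))² = ((1 + 2)² - 1/(20 - 16))² = (3² - 1/4)² = (9 - 1*¼)² = (9 - ¼)² = (35/4)² = 1225/16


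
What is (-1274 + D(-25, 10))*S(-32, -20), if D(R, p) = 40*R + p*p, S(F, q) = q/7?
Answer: 43480/7 ≈ 6211.4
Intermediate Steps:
S(F, q) = q/7 (S(F, q) = q*(⅐) = q/7)
D(R, p) = p² + 40*R (D(R, p) = 40*R + p² = p² + 40*R)
(-1274 + D(-25, 10))*S(-32, -20) = (-1274 + (10² + 40*(-25)))*((⅐)*(-20)) = (-1274 + (100 - 1000))*(-20/7) = (-1274 - 900)*(-20/7) = -2174*(-20/7) = 43480/7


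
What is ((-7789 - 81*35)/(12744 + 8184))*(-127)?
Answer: 21082/327 ≈ 64.471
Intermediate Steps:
((-7789 - 81*35)/(12744 + 8184))*(-127) = ((-7789 - 2835)/20928)*(-127) = -10624*1/20928*(-127) = -166/327*(-127) = 21082/327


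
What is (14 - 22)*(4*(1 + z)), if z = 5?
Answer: -192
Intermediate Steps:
(14 - 22)*(4*(1 + z)) = (14 - 22)*(4*(1 + 5)) = -32*6 = -8*24 = -192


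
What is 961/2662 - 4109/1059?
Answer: -9920459/2819058 ≈ -3.5191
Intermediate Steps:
961/2662 - 4109/1059 = -9920459/2819058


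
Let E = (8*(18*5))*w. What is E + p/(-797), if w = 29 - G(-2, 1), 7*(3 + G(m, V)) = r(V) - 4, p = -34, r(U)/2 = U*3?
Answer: 127392718/5579 ≈ 22834.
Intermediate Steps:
r(U) = 6*U (r(U) = 2*(U*3) = 2*(3*U) = 6*U)
G(m, V) = -25/7 + 6*V/7 (G(m, V) = -3 + (6*V - 4)/7 = -3 + (-4 + 6*V)/7 = -3 + (-4/7 + 6*V/7) = -25/7 + 6*V/7)
w = 222/7 (w = 29 - (-25/7 + (6/7)*1) = 29 - (-25/7 + 6/7) = 29 - 1*(-19/7) = 29 + 19/7 = 222/7 ≈ 31.714)
E = 159840/7 (E = (8*(18*5))*(222/7) = (8*90)*(222/7) = 720*(222/7) = 159840/7 ≈ 22834.)
E + p/(-797) = 159840/7 - 34/(-797) = 159840/7 - 1/797*(-34) = 159840/7 + 34/797 = 127392718/5579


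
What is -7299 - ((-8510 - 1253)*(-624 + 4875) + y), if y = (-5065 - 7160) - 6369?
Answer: 41513808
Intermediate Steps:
y = -18594 (y = -12225 - 6369 = -18594)
-7299 - ((-8510 - 1253)*(-624 + 4875) + y) = -7299 - ((-8510 - 1253)*(-624 + 4875) - 18594) = -7299 - (-9763*4251 - 18594) = -7299 - (-41502513 - 18594) = -7299 - 1*(-41521107) = -7299 + 41521107 = 41513808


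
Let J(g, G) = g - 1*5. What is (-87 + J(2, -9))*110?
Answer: -9900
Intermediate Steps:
J(g, G) = -5 + g (J(g, G) = g - 5 = -5 + g)
(-87 + J(2, -9))*110 = (-87 + (-5 + 2))*110 = (-87 - 3)*110 = -90*110 = -9900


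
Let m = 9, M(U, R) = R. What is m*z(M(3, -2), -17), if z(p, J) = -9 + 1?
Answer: -72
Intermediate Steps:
z(p, J) = -8
m*z(M(3, -2), -17) = 9*(-8) = -72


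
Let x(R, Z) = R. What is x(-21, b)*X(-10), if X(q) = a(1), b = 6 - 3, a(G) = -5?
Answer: 105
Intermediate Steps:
b = 3
X(q) = -5
x(-21, b)*X(-10) = -21*(-5) = 105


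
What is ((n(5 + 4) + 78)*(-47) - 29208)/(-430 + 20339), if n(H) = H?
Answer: -33297/19909 ≈ -1.6725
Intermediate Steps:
((n(5 + 4) + 78)*(-47) - 29208)/(-430 + 20339) = (((5 + 4) + 78)*(-47) - 29208)/(-430 + 20339) = ((9 + 78)*(-47) - 29208)/19909 = (87*(-47) - 29208)*(1/19909) = (-4089 - 29208)*(1/19909) = -33297*1/19909 = -33297/19909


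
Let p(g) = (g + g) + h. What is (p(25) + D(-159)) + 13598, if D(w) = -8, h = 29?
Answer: 13669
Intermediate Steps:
p(g) = 29 + 2*g (p(g) = (g + g) + 29 = 2*g + 29 = 29 + 2*g)
(p(25) + D(-159)) + 13598 = ((29 + 2*25) - 8) + 13598 = ((29 + 50) - 8) + 13598 = (79 - 8) + 13598 = 71 + 13598 = 13669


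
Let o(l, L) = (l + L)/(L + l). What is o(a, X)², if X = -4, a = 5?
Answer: 1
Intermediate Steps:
o(l, L) = 1 (o(l, L) = (L + l)/(L + l) = 1)
o(a, X)² = 1² = 1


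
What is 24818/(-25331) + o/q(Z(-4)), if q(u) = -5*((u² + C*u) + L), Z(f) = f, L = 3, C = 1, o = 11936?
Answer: -304212166/1899825 ≈ -160.13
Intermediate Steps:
q(u) = -15 - 5*u - 5*u² (q(u) = -5*((u² + 1*u) + 3) = -5*((u² + u) + 3) = -5*((u + u²) + 3) = -5*(3 + u + u²) = -15 - 5*u - 5*u²)
24818/(-25331) + o/q(Z(-4)) = 24818/(-25331) + 11936/(-15 - 5*(-4) - 5*(-4)²) = 24818*(-1/25331) + 11936/(-15 + 20 - 5*16) = -24818/25331 + 11936/(-15 + 20 - 80) = -24818/25331 + 11936/(-75) = -24818/25331 + 11936*(-1/75) = -24818/25331 - 11936/75 = -304212166/1899825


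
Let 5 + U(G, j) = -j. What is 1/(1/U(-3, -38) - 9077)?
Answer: -33/299540 ≈ -0.00011017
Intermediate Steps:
U(G, j) = -5 - j
1/(1/U(-3, -38) - 9077) = 1/(1/(-5 - 1*(-38)) - 9077) = 1/(1/(-5 + 38) - 9077) = 1/(1/33 - 9077) = 1/(-299540/33) = -33/299540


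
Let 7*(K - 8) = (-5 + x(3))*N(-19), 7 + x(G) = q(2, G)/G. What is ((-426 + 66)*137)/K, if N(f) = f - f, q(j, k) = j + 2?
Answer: -6165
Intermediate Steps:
q(j, k) = 2 + j
x(G) = -7 + 4/G (x(G) = -7 + (2 + 2)/G = -7 + 4/G)
N(f) = 0
K = 8 (K = 8 + ((-5 + (-7 + 4/3))*0)/7 = 8 + ((-5 - 17/3)*0)/7 = 8 + (-32/3*0)/7 = 8 + (⅐)*0 = 8 + 0 = 8)
((-426 + 66)*137)/K = ((-426 + 66)*137)/8 = -360*137*(⅛) = -49320*⅛ = -6165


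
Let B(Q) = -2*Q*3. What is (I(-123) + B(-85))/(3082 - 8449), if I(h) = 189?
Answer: -233/1789 ≈ -0.13024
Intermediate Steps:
B(Q) = -6*Q
(I(-123) + B(-85))/(3082 - 8449) = (189 - 6*(-85))/(3082 - 8449) = (189 + 510)/(-5367) = 699*(-1/5367) = -233/1789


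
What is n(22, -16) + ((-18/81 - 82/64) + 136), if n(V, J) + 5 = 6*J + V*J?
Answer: -91729/288 ≈ -318.50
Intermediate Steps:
n(V, J) = -5 + 6*J + J*V (n(V, J) = -5 + (6*J + V*J) = -5 + (6*J + J*V) = -5 + 6*J + J*V)
n(22, -16) + ((-18/81 - 82/64) + 136) = (-5 + 6*(-16) - 16*22) + ((-18/81 - 82/64) + 136) = (-5 - 96 - 352) + ((-18*1/81 - 82*1/64) + 136) = -453 + ((-2/9 - 41/32) + 136) = -453 + (-433/288 + 136) = -453 + 38735/288 = -91729/288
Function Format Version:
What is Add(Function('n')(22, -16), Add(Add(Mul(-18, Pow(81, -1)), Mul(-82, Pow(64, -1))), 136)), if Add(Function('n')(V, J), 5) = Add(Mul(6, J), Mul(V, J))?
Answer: Rational(-91729, 288) ≈ -318.50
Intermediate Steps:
Function('n')(V, J) = Add(-5, Mul(6, J), Mul(J, V)) (Function('n')(V, J) = Add(-5, Add(Mul(6, J), Mul(V, J))) = Add(-5, Add(Mul(6, J), Mul(J, V))) = Add(-5, Mul(6, J), Mul(J, V)))
Add(Function('n')(22, -16), Add(Add(Mul(-18, Pow(81, -1)), Mul(-82, Pow(64, -1))), 136)) = Add(Add(-5, Mul(6, -16), Mul(-16, 22)), Add(Add(Mul(-18, Pow(81, -1)), Mul(-82, Pow(64, -1))), 136)) = Add(Add(-5, -96, -352), Add(Add(Mul(-18, Rational(1, 81)), Mul(-82, Rational(1, 64))), 136)) = Add(-453, Add(Add(Rational(-2, 9), Rational(-41, 32)), 136)) = Add(-453, Add(Rational(-433, 288), 136)) = Add(-453, Rational(38735, 288)) = Rational(-91729, 288)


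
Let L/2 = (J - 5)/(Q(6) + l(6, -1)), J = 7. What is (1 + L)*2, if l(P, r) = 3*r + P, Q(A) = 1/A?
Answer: 86/19 ≈ 4.5263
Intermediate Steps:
l(P, r) = P + 3*r
L = 24/19 (L = 2*((7 - 5)/(1/6 + (6 + 3*(-1)))) = 2*(2/(1/6 + (6 - 3))) = 2*(2/(1/6 + 3)) = 2*(2/(19/6)) = 2*(2*(6/19)) = 2*(12/19) = 24/19 ≈ 1.2632)
(1 + L)*2 = (1 + 24/19)*2 = (43/19)*2 = 86/19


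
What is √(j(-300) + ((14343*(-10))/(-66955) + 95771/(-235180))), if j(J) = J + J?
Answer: I*√30273619319437788305/224949670 ≈ 24.459*I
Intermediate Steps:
j(J) = 2*J
√(j(-300) + ((14343*(-10))/(-66955) + 95771/(-235180))) = √(2*(-300) + ((14343*(-10))/(-66955) + 95771/(-235180))) = √(-600 + (-143430*(-1/66955) + 95771*(-1/235180))) = √(-600 + (4098/1913 - 95771/235180)) = √(-600 + 780557717/449899340) = √(-269159046283/449899340) = I*√30273619319437788305/224949670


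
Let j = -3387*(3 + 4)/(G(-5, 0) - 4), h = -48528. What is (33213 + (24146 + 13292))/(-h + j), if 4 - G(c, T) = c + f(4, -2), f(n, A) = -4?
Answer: 211953/137681 ≈ 1.5394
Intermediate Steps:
G(c, T) = 8 - c (G(c, T) = 4 - (c - 4) = 4 - (-4 + c) = 4 + (4 - c) = 8 - c)
j = -7903/3 (j = -3387*(3 + 4)/((8 - 1*(-5)) - 4) = -23709/((8 + 5) - 4) = -23709/(13 - 4) = -23709/9 = -3387*7/9 = -7903/3 ≈ -2634.3)
(33213 + (24146 + 13292))/(-h + j) = (33213 + (24146 + 13292))/(-1*(-48528) - 7903/3) = (33213 + 37438)/(48528 - 7903/3) = 70651/(137681/3) = 70651*(3/137681) = 211953/137681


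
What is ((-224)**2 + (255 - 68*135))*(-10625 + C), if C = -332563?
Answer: -14156848188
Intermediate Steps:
((-224)**2 + (255 - 68*135))*(-10625 + C) = ((-224)**2 + (255 - 68*135))*(-10625 - 332563) = (50176 + (255 - 9180))*(-343188) = (50176 - 8925)*(-343188) = 41251*(-343188) = -14156848188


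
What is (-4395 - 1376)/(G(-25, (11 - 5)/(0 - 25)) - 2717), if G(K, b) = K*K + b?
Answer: 144275/52306 ≈ 2.7583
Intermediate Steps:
G(K, b) = b + K² (G(K, b) = K² + b = b + K²)
(-4395 - 1376)/(G(-25, (11 - 5)/(0 - 25)) - 2717) = (-4395 - 1376)/(((11 - 5)/(0 - 25) + (-25)²) - 2717) = -5771/((6/(-25) + 625) - 2717) = -5771/((6*(-1/25) + 625) - 2717) = -5771/((-6/25 + 625) - 2717) = -5771/(15619/25 - 2717) = -5771/(-52306/25) = -5771*(-25/52306) = 144275/52306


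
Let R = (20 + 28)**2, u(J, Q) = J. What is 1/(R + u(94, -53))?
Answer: 1/2398 ≈ 0.00041701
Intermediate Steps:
R = 2304 (R = 48**2 = 2304)
1/(R + u(94, -53)) = 1/(2304 + 94) = 1/2398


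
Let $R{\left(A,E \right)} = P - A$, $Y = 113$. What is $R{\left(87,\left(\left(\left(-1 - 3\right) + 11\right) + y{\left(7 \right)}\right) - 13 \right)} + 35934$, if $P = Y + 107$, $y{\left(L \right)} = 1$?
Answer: $36067$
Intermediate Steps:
$P = 220$ ($P = 113 + 107 = 220$)
$R{\left(A,E \right)} = 220 - A$
$R{\left(87,\left(\left(\left(-1 - 3\right) + 11\right) + y{\left(7 \right)}\right) - 13 \right)} + 35934 = \left(220 - 87\right) + 35934 = 133 + 35934 = 36067$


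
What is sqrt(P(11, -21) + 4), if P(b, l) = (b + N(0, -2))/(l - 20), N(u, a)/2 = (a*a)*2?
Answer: sqrt(5617)/41 ≈ 1.8280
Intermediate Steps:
N(u, a) = 4*a**2 (N(u, a) = 2*((a*a)*2) = 2*(a**2*2) = 2*(2*a**2) = 4*a**2)
P(b, l) = (16 + b)/(-20 + l) (P(b, l) = (b + 4*(-2)**2)/(l - 20) = (b + 4*4)/(-20 + l) = (b + 16)/(-20 + l) = (16 + b)/(-20 + l))
sqrt(P(11, -21) + 4) = sqrt((16 + 11)/(-20 - 21) + 4) = sqrt(27/(-41) + 4) = sqrt(-1/41*27 + 4) = sqrt(-27/41 + 4) = sqrt(137/41) = sqrt(5617)/41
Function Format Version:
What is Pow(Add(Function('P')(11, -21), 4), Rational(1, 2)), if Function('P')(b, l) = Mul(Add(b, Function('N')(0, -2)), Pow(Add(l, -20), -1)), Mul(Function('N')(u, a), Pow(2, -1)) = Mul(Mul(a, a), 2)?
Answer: Mul(Rational(1, 41), Pow(5617, Rational(1, 2))) ≈ 1.8280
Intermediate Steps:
Function('N')(u, a) = Mul(4, Pow(a, 2)) (Function('N')(u, a) = Mul(2, Mul(Mul(a, a), 2)) = Mul(2, Mul(Pow(a, 2), 2)) = Mul(2, Mul(2, Pow(a, 2))) = Mul(4, Pow(a, 2)))
Function('P')(b, l) = Mul(Pow(Add(-20, l), -1), Add(16, b)) (Function('P')(b, l) = Mul(Add(b, Mul(4, Pow(-2, 2))), Pow(Add(l, -20), -1)) = Mul(Add(b, Mul(4, 4)), Pow(Add(-20, l), -1)) = Mul(Add(b, 16), Pow(Add(-20, l), -1)) = Mul(Add(16, b), Pow(Add(-20, l), -1)) = Mul(Pow(Add(-20, l), -1), Add(16, b)))
Pow(Add(Function('P')(11, -21), 4), Rational(1, 2)) = Pow(Add(Mul(Pow(Add(-20, -21), -1), Add(16, 11)), 4), Rational(1, 2)) = Pow(Add(Mul(Pow(-41, -1), 27), 4), Rational(1, 2)) = Pow(Add(Mul(Rational(-1, 41), 27), 4), Rational(1, 2)) = Pow(Add(Rational(-27, 41), 4), Rational(1, 2)) = Pow(Rational(137, 41), Rational(1, 2)) = Mul(Rational(1, 41), Pow(5617, Rational(1, 2)))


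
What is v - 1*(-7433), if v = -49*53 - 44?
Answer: 4792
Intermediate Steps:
v = -2641 (v = -2597 - 44 = -2641)
v - 1*(-7433) = -2641 - 1*(-7433) = -2641 + 7433 = 4792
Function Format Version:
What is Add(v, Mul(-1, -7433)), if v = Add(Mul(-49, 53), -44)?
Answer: 4792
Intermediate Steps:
v = -2641 (v = Add(-2597, -44) = -2641)
Add(v, Mul(-1, -7433)) = Add(-2641, Mul(-1, -7433)) = Add(-2641, 7433) = 4792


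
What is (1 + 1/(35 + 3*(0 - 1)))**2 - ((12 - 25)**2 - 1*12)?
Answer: -159679/1024 ≈ -155.94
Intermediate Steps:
(1 + 1/(35 + 3*(0 - 1)))**2 - ((12 - 25)**2 - 1*12) = (1 + 1/(35 + 3*(-1)))**2 - ((-13)**2 - 12) = (1 + 1/(35 - 3))**2 - (169 - 12) = (1 + 1/32)**2 - 1*157 = (1 + 1/32)**2 - 157 = (33/32)**2 - 157 = 1089/1024 - 157 = -159679/1024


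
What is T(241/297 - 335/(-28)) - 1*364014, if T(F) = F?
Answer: -3027034181/8316 ≈ -3.6400e+5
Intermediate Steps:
T(241/297 - 335/(-28)) - 1*364014 = (241/297 - 335/(-28)) - 1*364014 = (241*(1/297) - 335*(-1/28)) - 364014 = (241/297 + 335/28) - 364014 = 106243/8316 - 364014 = -3027034181/8316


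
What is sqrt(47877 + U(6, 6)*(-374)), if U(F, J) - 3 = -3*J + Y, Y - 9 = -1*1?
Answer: sqrt(50495) ≈ 224.71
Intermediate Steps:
Y = 8 (Y = 9 - 1*1 = 9 - 1 = 8)
U(F, J) = 11 - 3*J (U(F, J) = 3 + (-3*J + 8) = 3 + (8 - 3*J) = 11 - 3*J)
sqrt(47877 + U(6, 6)*(-374)) = sqrt(47877 + (11 - 3*6)*(-374)) = sqrt(47877 + (11 - 18)*(-374)) = sqrt(47877 - 7*(-374)) = sqrt(47877 + 2618) = sqrt(50495)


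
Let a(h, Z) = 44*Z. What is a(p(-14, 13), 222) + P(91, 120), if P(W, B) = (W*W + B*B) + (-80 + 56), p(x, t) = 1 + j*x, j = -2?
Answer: 32425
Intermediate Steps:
p(x, t) = 1 - 2*x
P(W, B) = -24 + B² + W² (P(W, B) = (W² + B²) - 24 = (B² + W²) - 24 = -24 + B² + W²)
a(p(-14, 13), 222) + P(91, 120) = 44*222 + (-24 + 120² + 91²) = 9768 + (-24 + 14400 + 8281) = 9768 + 22657 = 32425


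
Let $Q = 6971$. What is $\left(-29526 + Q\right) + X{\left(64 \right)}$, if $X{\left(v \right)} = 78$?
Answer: $-22477$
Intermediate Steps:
$\left(-29526 + Q\right) + X{\left(64 \right)} = \left(-29526 + 6971\right) + 78 = -22555 + 78 = -22477$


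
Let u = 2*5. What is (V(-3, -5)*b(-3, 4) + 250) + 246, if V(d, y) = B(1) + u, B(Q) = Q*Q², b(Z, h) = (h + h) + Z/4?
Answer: 2303/4 ≈ 575.75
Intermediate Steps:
b(Z, h) = 2*h + Z/4 (b(Z, h) = 2*h + Z*(¼) = 2*h + Z/4)
B(Q) = Q³
u = 10
V(d, y) = 11 (V(d, y) = 1³ + 10 = 1 + 10 = 11)
(V(-3, -5)*b(-3, 4) + 250) + 246 = (11*(2*4 + (¼)*(-3)) + 250) + 246 = (11*(8 - ¾) + 250) + 246 = (11*(29/4) + 250) + 246 = (319/4 + 250) + 246 = 1319/4 + 246 = 2303/4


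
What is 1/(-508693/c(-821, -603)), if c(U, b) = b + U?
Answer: 1424/508693 ≈ 0.0027993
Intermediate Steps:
c(U, b) = U + b
1/(-508693/c(-821, -603)) = 1/(-508693/(-821 - 603)) = 1/(-508693/(-1424)) = 1/(-508693*(-1/1424)) = 1/(508693/1424) = 1424/508693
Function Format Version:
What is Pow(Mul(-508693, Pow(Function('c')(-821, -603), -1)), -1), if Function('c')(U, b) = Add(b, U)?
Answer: Rational(1424, 508693) ≈ 0.0027993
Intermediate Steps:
Function('c')(U, b) = Add(U, b)
Pow(Mul(-508693, Pow(Function('c')(-821, -603), -1)), -1) = Pow(Mul(-508693, Pow(Add(-821, -603), -1)), -1) = Pow(Mul(-508693, Pow(-1424, -1)), -1) = Pow(Mul(-508693, Rational(-1, 1424)), -1) = Pow(Rational(508693, 1424), -1) = Rational(1424, 508693)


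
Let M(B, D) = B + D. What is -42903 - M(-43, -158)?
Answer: -42702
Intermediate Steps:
-42903 - M(-43, -158) = -42903 - (-43 - 158) = -42903 - 1*(-201) = -42903 + 201 = -42702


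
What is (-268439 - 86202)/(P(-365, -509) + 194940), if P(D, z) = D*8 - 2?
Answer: -354641/192018 ≈ -1.8469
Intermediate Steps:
P(D, z) = -2 + 8*D (P(D, z) = 8*D - 2 = -2 + 8*D)
(-268439 - 86202)/(P(-365, -509) + 194940) = (-268439 - 86202)/((-2 + 8*(-365)) + 194940) = -354641/((-2 - 2920) + 194940) = -354641/(-2922 + 194940) = -354641/192018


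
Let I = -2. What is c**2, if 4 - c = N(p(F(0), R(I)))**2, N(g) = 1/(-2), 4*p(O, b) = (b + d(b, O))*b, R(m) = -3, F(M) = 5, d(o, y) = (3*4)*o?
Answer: 225/16 ≈ 14.063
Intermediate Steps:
d(o, y) = 12*o
p(O, b) = 13*b**2/4 (p(O, b) = ((b + 12*b)*b)/4 = ((13*b)*b)/4 = (13*b**2)/4 = 13*b**2/4)
N(g) = -1/2
c = 15/4 (c = 4 - (-1/2)**2 = 4 - 1*1/4 = 4 - 1/4 = 15/4 ≈ 3.7500)
c**2 = (15/4)**2 = 225/16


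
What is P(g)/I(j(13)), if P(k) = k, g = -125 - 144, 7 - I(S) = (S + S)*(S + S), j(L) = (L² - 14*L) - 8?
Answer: 269/1757 ≈ 0.15310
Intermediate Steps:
j(L) = -8 + L² - 14*L
I(S) = 7 - 4*S² (I(S) = 7 - (S + S)*(S + S) = 7 - 2*S*2*S = 7 - 4*S²)
g = -269
P(g)/I(j(13)) = -269/(7 - 4*(-8 + 13² - 14*13)²) = -269/(7 - 4*(-8 + 169 - 182)²) = -269/(7 - 4*(-21)²) = -269/(7 - 4*441) = -269/(7 - 1764) = -269/(-1757) = -269*(-1/1757) = 269/1757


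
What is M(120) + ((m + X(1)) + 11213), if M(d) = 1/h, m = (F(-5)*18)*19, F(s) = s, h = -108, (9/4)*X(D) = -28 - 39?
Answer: 1023107/108 ≈ 9473.2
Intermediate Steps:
X(D) = -268/9 (X(D) = 4*(-28 - 39)/9 = (4/9)*(-67) = -268/9)
m = -1710 (m = -5*18*19 = -90*19 = -1710)
M(d) = -1/108 (M(d) = 1/(-108) = -1/108)
M(120) + ((m + X(1)) + 11213) = -1/108 + ((-1710 - 268/9) + 11213) = -1/108 + (-15658/9 + 11213) = -1/108 + 85259/9 = 1023107/108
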